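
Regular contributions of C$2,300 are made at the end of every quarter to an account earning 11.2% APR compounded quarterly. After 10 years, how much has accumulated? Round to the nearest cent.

i = 0.112/4 = 0.028 per quarter; n = 10·4 = 40.
FV = PMT · [(1+i)^n − 1] / i = 2300 · 72.072757 = 165,767.3402

C$165,767.34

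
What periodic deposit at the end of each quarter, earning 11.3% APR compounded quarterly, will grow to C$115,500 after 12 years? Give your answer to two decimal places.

C$1,161.84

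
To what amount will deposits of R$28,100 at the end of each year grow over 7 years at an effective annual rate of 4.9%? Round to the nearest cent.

FV = PMT · [(1+i)^n − 1] / i = 28100 · 8.117276 = 228,095.4491

R$228,095.45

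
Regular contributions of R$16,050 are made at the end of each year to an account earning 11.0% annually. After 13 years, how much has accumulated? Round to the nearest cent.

R$420,696.79

Accumulation factor s(13|0.11) = 26.211638; FV = 16050 × 26.211638 = 420,696.7874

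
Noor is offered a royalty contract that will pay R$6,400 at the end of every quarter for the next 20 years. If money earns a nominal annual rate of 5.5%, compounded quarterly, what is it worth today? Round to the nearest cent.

With 4 periods per year: i = 0.01375, n = 80.
PV = 6400 × [1 − (1+0.01375)^(−80)] / 0.01375 = 6400 × 48.336367 = 309,352.7500

R$309,352.75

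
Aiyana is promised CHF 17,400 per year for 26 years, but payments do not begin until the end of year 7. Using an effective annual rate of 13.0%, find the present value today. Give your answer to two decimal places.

CHF 61,609.03

PV at t=6 (ordinary 26-year annuity): 17400 × a(26|0.13) = 17400 × 7.371668 = 128,267.0253
Discount back 6 years: 128,267.0253 × (1+0.13)^(−6) = 128,267.0253 × 0.480319 = 61,609.0287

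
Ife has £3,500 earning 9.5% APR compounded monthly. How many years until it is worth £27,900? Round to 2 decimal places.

Periodic rate i = 0.095/12 = 0.00791667.
(1+i)^n = 27900/3500 = 7.97143, so n = ln 7.97143 / ln 1.00792 = 263.2509 months
= 263.2509/12 years

21.94 years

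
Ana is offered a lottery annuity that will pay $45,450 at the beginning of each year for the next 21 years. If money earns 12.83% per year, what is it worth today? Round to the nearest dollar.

Annuity factor a(21|0.1283) × (1+i) = 8.097154; PV = 45450 × 8.097154 = 368,015.6466
(Beginning-of-period payments → annuity-due factor ×(1+i).)

$368,016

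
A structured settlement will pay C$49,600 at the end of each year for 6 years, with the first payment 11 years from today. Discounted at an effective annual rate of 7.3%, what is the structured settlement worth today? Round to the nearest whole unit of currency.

Value one period before first payment (t=10): 49600 × [1 − (1+0.073)^(−6)] / 0.073 = 49600 × 4.722714 = 234,246.5920
Discount back 10 years: 234,246.5920 × (1+0.073)^(−10) = 234,246.5920 × 0.494314 = 115,791.3351

C$115,791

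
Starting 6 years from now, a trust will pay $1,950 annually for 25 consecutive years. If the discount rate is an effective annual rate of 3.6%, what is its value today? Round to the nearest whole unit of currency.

$26,640

PV at t=5 (ordinary 25-year annuity): 1950 × a(25|0.036) = 1950 × 16.304075 = 31,792.9453
Discount back 5 years: 31,792.9453 × (1+0.036)^(−5) = 31,792.9453 × 0.837917 = 26,639.8629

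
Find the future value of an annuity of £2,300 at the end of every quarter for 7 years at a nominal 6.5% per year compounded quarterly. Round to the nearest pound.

With 4 periods per year: i = 0.01625, n = 28.
FV = 2300 × [(1+0.01625)^28 − 1] / 0.01625 = 2300 × 35.102730 = 80,736.2788

£80,736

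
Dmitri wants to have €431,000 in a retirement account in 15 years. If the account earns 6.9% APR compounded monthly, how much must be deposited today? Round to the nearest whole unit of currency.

€153,557

Periodic rate i = 0.069/12 = 0.00575; n = 15 × 12 = 180 periods.
Discount factor = (1+0.00575)^(−180) = 0.356281; PV = 431,000 × 0.356281 = 153,557.0804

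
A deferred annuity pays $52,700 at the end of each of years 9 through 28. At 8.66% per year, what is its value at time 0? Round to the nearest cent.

PV at t=8 (ordinary 20-year annuity): 52700 × a(20|0.0866) = 52700 × 9.354094 = 492,960.7714
Discount back 8 years: 492,960.7714 × (1+0.0866)^(−8) = 492,960.7714 × 0.514568 = 253,661.6160

$253,661.62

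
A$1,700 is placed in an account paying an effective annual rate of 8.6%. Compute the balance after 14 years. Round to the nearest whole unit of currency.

FV = 1,700 × (1 + 0.086)^14 = 5,395.9321

A$5,396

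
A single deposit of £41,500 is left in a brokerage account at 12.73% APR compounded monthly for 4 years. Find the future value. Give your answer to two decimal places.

£68,869.37

With 12 periods per year: i = 0.0106083, n = 48.
FV = 41,500 × (1 + 0.0106083)^48 = 68,869.3682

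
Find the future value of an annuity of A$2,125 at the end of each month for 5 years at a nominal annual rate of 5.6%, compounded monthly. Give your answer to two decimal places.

Periodic rate i = 0.056/12 = 0.00466667; n = 5 × 12 = 60 periods.
Accumulation factor s(60|0.00466667) = 69.057499; FV = 2125 × 69.057499 = 146,747.1851

A$146,747.19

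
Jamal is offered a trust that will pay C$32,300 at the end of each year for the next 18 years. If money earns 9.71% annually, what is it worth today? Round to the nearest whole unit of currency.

PV = PMT · [1 − (1+i)^(−n)] / i = 32300 · 8.356215 = 269,905.7581

C$269,906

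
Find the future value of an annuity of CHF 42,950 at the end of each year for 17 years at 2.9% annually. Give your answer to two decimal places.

CHF 926,799.51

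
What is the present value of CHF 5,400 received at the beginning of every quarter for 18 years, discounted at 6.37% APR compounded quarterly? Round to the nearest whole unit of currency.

With 4 periods per year: i = 0.015925, n = 72.
Annuity factor a(72|0.015925) × (1+i) = 43.341981; PV = 5400 × 43.341981 = 234,046.7000
Payments are at the start of each period, so multiply by (1+i).

CHF 234,047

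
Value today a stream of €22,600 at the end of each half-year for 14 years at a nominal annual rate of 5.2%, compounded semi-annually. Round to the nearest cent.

€445,579.03

Periodic rate i = 0.052/2 = 0.026; n = 14 × 2 = 28 periods.
PV = PMT · [1 − (1+i)^(−n)] / i = 22600 · 19.715886 = 445,579.0341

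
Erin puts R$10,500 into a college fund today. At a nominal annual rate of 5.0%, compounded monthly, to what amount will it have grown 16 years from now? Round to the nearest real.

Periodic rate i = 0.05/12 = 0.00416667; n = 16 × 12 = 192 periods.
FV = 10,500 × (1 + 0.00416667)^192 = 23,329.3729

R$23,329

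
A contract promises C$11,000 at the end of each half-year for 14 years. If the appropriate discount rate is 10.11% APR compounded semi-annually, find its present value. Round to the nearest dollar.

With 2 periods per year: i = 0.05055, n = 28.
Annuity factor a(28|0.05055) = 14.809485; PV = 11000 × 14.809485 = 162,904.3352

C$162,904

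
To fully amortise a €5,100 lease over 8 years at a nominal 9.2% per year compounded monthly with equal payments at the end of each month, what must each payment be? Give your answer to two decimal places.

€75.25

With 12 periods per year: i = 0.00766667, n = 96.
PMT = 5100 / ( [1 − (1+0.00766667)^(−96)] / 0.00766667 ) = 5100 / 67.777473 = 75.2462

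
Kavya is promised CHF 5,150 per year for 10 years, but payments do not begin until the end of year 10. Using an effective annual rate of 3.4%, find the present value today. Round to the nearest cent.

CHF 31,861.06

PV at t=9 (ordinary 10-year annuity): 5150 × a(10|0.034) = 5150 × 8.358682 = 43,047.2126
Discount back 9 years: 43,047.2126 × (1+0.034)^(−9) = 43,047.2126 × 0.740142 = 31,861.0575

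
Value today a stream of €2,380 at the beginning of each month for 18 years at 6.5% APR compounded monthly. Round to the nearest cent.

Periodic rate i = 0.065/12 = 0.00541667; n = 18 × 12 = 216 periods.
Annuity factor a(216|0.00541667) × (1+i) = 127.824326; PV = 2380 × 127.824326 = 304,221.8968
(annuity-due: payments at period start, so ×(1+i).)

€304,221.90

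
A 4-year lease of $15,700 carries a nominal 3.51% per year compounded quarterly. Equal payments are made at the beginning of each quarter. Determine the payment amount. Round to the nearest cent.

$1,046.85

With 4 periods per year: i = 0.008775, n = 16.
PMT = 15700 / ( [1 − (1+0.008775)^(−16)] / 0.008775 × (1+i) ) = 15700 / 14.997360 = 1,046.8509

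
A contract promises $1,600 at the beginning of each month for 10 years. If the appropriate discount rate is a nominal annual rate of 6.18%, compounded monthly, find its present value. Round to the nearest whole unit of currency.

i = 0.0618/12 = 0.00515 per month; n = 10·12 = 120.
Annuity factor a(120|0.00515) × (1+i) = 89.804411; PV = 1600 × 89.804411 = 143,687.0570
(annuity-due: payments at period start, so ×(1+i).)

$143,687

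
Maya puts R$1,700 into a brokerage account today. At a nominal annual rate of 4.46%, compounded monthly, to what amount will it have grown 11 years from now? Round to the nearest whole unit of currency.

With 12 periods per year: i = 0.00371667, n = 132.
FV = 1,700 × (1 + 0.00371667)^132 = 2,774.0790

R$2,774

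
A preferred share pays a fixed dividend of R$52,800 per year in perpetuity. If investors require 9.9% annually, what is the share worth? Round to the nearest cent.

R$533,333.33

PV = PMT / i = 52800 / 0.099 = 533,333.3333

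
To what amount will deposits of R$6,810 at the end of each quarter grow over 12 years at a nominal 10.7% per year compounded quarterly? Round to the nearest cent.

R$649,339.49

With 4 periods per year: i = 0.02675, n = 48.
FV = 6810 × [(1+0.02675)^48 − 1] / 0.02675 = 6810 × 95.350879 = 649,339.4850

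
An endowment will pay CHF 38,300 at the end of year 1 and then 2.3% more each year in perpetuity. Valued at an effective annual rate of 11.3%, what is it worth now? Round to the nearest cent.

PV = D₁/(r − g) = 38300/(0.113 − 0.023) = 425,555.5556

CHF 425,555.56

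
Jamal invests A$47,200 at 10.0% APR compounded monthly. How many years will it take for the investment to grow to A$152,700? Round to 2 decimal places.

Periodic rate i = 0.1/12 = 0.00833333.
(1+i)^n = 152700/47200 = 3.23517, so n = ln 3.23517 / ln 1.00833 = 141.4760 months
= 141.4760/12 years

11.79 years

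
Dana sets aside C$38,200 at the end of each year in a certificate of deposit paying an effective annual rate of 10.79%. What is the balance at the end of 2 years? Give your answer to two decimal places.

C$80,521.78

Accumulation factor s(2|0.1079) = 2.107900; FV = 38200 × 2.107900 = 80,521.7800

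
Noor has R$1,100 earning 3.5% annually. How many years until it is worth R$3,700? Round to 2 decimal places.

35.26 years

n = ln(3700/1100) / ln(1+0.035) = ln(3.36364) / 0.034401 = 35.2608 years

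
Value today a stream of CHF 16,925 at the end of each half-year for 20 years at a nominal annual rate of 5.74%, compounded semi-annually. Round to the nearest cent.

CHF 399,570.88

Periodic rate i = 0.0574/2 = 0.0287; n = 20 × 2 = 40 periods.
PV = PMT · [1 − (1+i)^(−n)] / i = 16925 · 23.608324 = 399,570.8789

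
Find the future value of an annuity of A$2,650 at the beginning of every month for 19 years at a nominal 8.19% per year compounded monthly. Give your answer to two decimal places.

A$1,452,418.65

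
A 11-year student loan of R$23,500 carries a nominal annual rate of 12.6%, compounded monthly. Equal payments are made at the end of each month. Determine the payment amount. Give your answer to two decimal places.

Periodic rate i = 0.126/12 = 0.0105; n = 11 × 12 = 132 periods.
Annuity-PV factor = 71.248841; PMT = 23500 / 71.248841 = 329.8299

R$329.83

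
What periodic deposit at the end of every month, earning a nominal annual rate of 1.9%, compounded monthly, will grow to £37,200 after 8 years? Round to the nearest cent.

£359.10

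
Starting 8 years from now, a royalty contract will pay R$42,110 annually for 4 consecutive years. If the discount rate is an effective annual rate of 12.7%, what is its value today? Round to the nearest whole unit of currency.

R$54,581

Value one period before first payment (t=7): 42110 × [1 − (1+0.127)^(−4)] / 0.127 = 42110 × 2.993108 = 126,039.7705
Discount back 7 years: 126,039.7705 × (1+0.127)^(−7) = 126,039.7705 × 0.433045 = 54,580.8370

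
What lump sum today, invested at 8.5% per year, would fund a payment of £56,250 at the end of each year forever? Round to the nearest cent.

£661,764.71

PV = C/r = 56250/0.085 = 661,764.7059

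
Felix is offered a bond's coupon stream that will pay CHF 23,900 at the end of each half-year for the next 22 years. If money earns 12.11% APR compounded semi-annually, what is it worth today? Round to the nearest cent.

CHF 365,004.39

i = 0.1211/2 = 0.06055 per half-year; n = 22·2 = 44.
PV = 23900 × [1 − (1+0.06055)^(−44)] / 0.06055 = 23900 × 15.272150 = 365,004.3879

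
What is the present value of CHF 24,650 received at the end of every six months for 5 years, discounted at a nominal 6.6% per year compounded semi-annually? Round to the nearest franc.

CHF 207,087

Periodic rate i = 0.066/2 = 0.033; n = 5 × 2 = 10 periods.
PV = 24650 × [1 − (1+0.033)^(−10)] / 0.033 = 24650 × 8.401077 = 207,086.5527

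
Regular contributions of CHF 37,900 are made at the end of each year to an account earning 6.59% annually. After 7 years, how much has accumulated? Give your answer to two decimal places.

Accumulation factor s(7|0.0659) = 8.546320; FV = 37900 × 8.546320 = 323,905.5236

CHF 323,905.52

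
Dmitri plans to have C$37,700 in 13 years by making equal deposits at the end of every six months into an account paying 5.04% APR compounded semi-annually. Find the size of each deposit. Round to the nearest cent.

C$1,044.05

i = 0.0504/2 = 0.0252 per half-year; n = 13·2 = 26.
PMT = 37700 / ( [(1+0.0252)^26 − 1] / 0.0252 ) = 37700 / 36.109395 = 1,044.0496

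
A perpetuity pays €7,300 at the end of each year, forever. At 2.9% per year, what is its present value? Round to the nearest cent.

PV = PMT / i = 7300 / 0.029 = 251,724.1379

€251,724.14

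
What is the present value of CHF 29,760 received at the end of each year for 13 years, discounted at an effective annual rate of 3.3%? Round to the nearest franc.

CHF 310,509

PV = 29760 × [1 − (1+0.033)^(−13)] / 0.033 = 29760 × 10.433762 = 310,508.7488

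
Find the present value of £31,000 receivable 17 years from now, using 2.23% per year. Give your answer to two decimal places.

£21,307.36

PV = 31,000 / (1 + 0.0223)^17 = 31,000 / 1.454897 = 21,307.3559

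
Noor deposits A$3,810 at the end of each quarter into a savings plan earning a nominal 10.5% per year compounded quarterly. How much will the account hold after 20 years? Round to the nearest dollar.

A$1,008,441

Periodic rate i = 0.105/4 = 0.02625; n = 20 × 4 = 80 periods.
FV = 3810 × [(1+0.02625)^80 − 1] / 0.02625 = 3810 × 264.682753 = 1,008,441.2871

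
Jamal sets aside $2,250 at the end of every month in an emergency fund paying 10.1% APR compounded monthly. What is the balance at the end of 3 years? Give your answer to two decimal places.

$94,152.15

i = 0.101/12 = 0.00841667 per month; n = 3·12 = 36.
Accumulation factor s(36|0.00841667) = 41.845398; FV = 2250 × 41.845398 = 94,152.1461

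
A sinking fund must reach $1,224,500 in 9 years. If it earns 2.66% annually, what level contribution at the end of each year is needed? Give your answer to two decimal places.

$122,212.04

PMT = 1.2245e+06 / ( [(1+0.0266)^9 − 1] / 0.0266 ) = 1.2245e+06 / 10.019471 = 122,212.0445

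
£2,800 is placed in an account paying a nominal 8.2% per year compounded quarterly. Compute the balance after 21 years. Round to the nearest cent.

With 4 periods per year: i = 0.0205, n = 84.
2,800 × (1+0.0205)^84 = 2,800 × 5.499114 = 15,397.5205

£15,397.52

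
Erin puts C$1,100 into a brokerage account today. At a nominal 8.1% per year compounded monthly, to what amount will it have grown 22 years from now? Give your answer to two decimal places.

C$6,496.89

i = 0.081/12 = 0.00675 per month; n = 22·12 = 264.
1,100 × (1+0.00675)^264 = 1,100 × 5.906259 = 6,496.8852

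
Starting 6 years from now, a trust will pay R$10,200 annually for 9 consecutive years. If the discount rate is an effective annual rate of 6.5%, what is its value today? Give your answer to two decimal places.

Value one period before first payment (t=5): 10200 × [1 − (1+0.065)^(−9)] / 0.065 = 10200 × 6.656104 = 67,892.2627
PV₀ = 67,892.2627 / (1+0.065)^5 = 67,892.2627 / 1.370087 = 49,553.2615

R$49,553.26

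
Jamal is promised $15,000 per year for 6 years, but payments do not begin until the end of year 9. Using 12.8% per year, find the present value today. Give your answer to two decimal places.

Value one period before first payment (t=8): 15000 × [1 − (1+0.128)^(−6)] / 0.128 = 15000 × 4.019914 = 60,298.7107
Discount back 8 years: 60,298.7107 × (1+0.128)^(−8) = 60,298.7107 × 0.381529 = 23,005.6882

$23,005.69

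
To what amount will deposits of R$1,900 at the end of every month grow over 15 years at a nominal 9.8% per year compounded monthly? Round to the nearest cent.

R$773,186.96

With 12 periods per year: i = 0.00816667, n = 180.
FV = PMT · [(1+i)^n − 1] / i = 1900 · 406.940508 = 773,186.9643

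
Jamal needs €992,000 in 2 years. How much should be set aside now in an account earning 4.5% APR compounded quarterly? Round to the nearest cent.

i = 0.045/4 = 0.01125 per quarter; n = 2·4 = 8.
PV = FV·(1+i)^(−n) = 992,000 × 0.914391 = 907,075.4130

€907,075.41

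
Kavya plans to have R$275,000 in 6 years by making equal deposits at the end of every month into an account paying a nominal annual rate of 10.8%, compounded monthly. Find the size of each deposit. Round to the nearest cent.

Periodic rate i = 0.108/12 = 0.009; n = 6 × 12 = 72 periods.
FV-annuity factor = 100.686696; PMT = 275000 / 100.686696 = 2,731.2446

R$2,731.24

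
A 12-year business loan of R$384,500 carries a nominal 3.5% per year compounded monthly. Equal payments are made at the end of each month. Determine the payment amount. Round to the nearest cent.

R$3,273.84

With 12 periods per year: i = 0.00291667, n = 144.
PMT = 384500 / ( [1 − (1+0.00291667)^(−144)] / 0.00291667 ) = 384500 / 117.446193 = 3,273.8396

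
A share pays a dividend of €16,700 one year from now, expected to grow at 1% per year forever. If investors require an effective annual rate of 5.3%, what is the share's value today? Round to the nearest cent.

PV = D₁/(r − g) = 16700/(0.053 − 0.01) = 388,372.0930

€388,372.09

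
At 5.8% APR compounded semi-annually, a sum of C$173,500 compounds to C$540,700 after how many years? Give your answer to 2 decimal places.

Periodic rate i = 0.058/2 = 0.029.
n = ln(540700/173500) / ln(1+0.029) = ln(3.11643) / 0.028587 = 39.7617 half-years
= 39.7617/2 years

19.88 years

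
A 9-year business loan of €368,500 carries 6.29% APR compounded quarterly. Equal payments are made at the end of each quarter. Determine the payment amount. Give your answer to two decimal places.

€13,483.54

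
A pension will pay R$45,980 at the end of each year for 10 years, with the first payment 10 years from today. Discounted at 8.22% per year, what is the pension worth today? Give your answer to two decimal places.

R$150,048.29

Value one period before first payment (t=9): 45980 × [1 − (1+0.0822)^(−10)] / 0.0822 = 45980 × 6.644003 = 305,491.2760
PV₀ = 305,491.2760 / (1+0.0822)^9 = 305,491.2760 / 2.035953 = 150,048.2885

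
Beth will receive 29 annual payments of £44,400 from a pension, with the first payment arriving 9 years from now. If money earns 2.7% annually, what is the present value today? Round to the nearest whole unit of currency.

£715,149

PV at t=8 (ordinary 29-year annuity): 44400 × a(29|0.027) = 44400 × 19.933207 = 885,034.3921
PV₀ = 885,034.3921 / (1+0.027)^8 = 885,034.3921 / 1.237552 = 715,149.1038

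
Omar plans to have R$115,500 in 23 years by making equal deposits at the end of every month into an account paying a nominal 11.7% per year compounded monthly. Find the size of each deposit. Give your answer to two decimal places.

R$83.08

Periodic rate i = 0.117/12 = 0.00975; n = 23 × 12 = 276 periods.
FV-annuity factor = 1390.303360; PMT = 115500 / 1390.303360 = 83.0754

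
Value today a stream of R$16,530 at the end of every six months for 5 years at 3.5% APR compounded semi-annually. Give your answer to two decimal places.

R$150,443.21

i = 0.035/2 = 0.0175 per half-year; n = 5·2 = 10.
Annuity factor a(10|0.0175) = 9.101223; PV = 16530 × 9.101223 = 150,443.2148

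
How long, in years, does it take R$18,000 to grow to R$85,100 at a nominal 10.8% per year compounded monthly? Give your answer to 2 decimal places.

14.45 years

Periodic rate i = 0.108/12 = 0.009.
(1+i)^n = 85100/18000 = 4.72778, so n = ln 4.72778 / ln 1.009 = 173.3817 months
= 173.3817/12 years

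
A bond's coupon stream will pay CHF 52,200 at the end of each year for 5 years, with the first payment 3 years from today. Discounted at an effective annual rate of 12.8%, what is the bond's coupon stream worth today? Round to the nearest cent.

CHF 145,002.59

Value one period before first payment (t=2): 52200 × [1 − (1+0.128)^(−5)] / 0.128 = 52200 × 3.534463 = 184,498.9708
PV₀ = 184,498.9708 / (1+0.128)^2 = 184,498.9708 / 1.272384 = 145,002.5863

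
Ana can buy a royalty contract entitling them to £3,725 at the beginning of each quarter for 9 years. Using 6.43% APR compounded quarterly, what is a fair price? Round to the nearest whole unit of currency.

Periodic rate i = 0.0643/4 = 0.016075; n = 9 × 4 = 36 periods.
Annuity factor a(36|0.016075) × (1+i) = 27.608627; PV = 3725 × 27.608627 = 102,842.1338
(annuity-due: payments at period start, so ×(1+i).)

£102,842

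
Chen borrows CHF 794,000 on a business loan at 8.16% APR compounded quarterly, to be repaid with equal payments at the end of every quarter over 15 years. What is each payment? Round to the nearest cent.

With 4 periods per year: i = 0.0204, n = 60.
PMT = 794000 / ( [1 − (1+0.0204)^(−60)] / 0.0204 ) = 794000 / 34.426667 = 23,063.5168

CHF 23,063.52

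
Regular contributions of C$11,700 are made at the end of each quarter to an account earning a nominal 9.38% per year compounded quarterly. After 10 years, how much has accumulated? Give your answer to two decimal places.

With 4 periods per year: i = 0.02345, n = 40.
FV = 11700 × [(1+0.02345)^40 − 1] / 0.02345 = 11700 × 65.132153 = 762,046.1843

C$762,046.18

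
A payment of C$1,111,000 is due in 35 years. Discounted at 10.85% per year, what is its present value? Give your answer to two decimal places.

PV = FV·(1+i)^(−n) = 1,111,000 × 0.027180 = 30,197.0590

C$30,197.06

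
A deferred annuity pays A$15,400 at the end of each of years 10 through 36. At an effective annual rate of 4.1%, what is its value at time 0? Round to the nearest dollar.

Value one period before first payment (t=9): 15400 × [1 − (1+0.041)^(−27)] / 0.041 = 15400 × 16.147981 = 248,678.9122
PV₀ = 248,678.9122 / (1+0.041)^9 = 248,678.9122 / 1.435676 = 173,213.7617

A$173,214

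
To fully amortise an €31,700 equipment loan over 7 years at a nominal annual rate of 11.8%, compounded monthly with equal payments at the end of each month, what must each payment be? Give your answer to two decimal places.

€556.21

i = 0.118/12 = 0.00983333 per month; n = 7·12 = 84.
PMT = 31700 / ( [1 − (1+0.00983333)^(−84)] / 0.00983333 ) = 31700 / 56.993192 = 556.2068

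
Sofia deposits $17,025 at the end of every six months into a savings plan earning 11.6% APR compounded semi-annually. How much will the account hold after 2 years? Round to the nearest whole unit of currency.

$74,257

i = 0.116/2 = 0.058 per half-year; n = 2·2 = 4.
FV = PMT · [(1+i)^n − 1] / i = 17025 · 4.361651 = 74,257.1102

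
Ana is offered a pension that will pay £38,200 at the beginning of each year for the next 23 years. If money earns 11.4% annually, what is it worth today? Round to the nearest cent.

PV = 38200 × [1 − (1+0.114)^(−23)] / 0.114 × (1+i) = 38200 × 8.956060 = 342,121.4863
(Beginning-of-period payments → annuity-due factor ×(1+i).)

£342,121.49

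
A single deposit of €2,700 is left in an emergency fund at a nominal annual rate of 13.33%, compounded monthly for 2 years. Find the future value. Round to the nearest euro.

i = 0.1333/12 = 0.0111083 per month; n = 2·12 = 24.
2,700 × (1+0.0111083)^24 = 2,700 × 1.303601 = 3,519.7216

€3,520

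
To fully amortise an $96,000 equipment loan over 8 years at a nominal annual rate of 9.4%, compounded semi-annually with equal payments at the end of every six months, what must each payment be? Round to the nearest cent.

$8,669.77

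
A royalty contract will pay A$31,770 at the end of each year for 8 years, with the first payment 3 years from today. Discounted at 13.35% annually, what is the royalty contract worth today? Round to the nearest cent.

A$117,251.60

Value one period before first payment (t=2): 31770 × [1 − (1+0.1335)^(−8)] / 0.1335 = 31770 × 4.741815 = 150,647.4691
Discount back 2 years: 150,647.4691 × (1+0.1335)^(−2) = 150,647.4691 × 0.778318 = 117,251.6036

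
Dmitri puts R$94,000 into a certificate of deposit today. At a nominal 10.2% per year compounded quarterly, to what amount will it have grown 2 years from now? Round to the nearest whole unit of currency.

R$114,978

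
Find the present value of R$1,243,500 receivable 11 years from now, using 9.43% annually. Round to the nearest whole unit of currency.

Discount factor = (1+0.0943)^(−11) = 0.371107; PV = 1,243,500 × 0.371107 = 461,472.0457

R$461,472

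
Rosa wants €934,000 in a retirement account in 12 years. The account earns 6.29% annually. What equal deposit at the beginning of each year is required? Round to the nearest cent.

€51,212.84

FV-annuity factor × (1+i) = 18.237614; PMT = 934000 / 18.237614 = 51,212.8409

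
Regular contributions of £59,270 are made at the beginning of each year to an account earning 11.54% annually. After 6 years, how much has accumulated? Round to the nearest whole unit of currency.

£530,298

FV = 59270 × [(1+0.1154)^6 − 1] / 0.1154 × (1+i) = 59270 × 8.947159 = 530,298.0851
(annuity-due: payments at period start, so ×(1+i).)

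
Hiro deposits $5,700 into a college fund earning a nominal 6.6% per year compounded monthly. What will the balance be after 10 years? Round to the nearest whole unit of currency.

$11,008

Periodic rate i = 0.066/12 = 0.0055; n = 10 × 12 = 120 periods.
FV = PV·(1+i)^n = 5,700 × 1.931297 = 11,008.3910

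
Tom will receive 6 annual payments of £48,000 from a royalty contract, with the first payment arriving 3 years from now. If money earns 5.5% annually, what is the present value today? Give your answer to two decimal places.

PV at t=2 (ordinary 6-year annuity): 48000 × a(6|0.055) = 48000 × 4.995530 = 239,785.4548
PV₀ = 239,785.4548 / (1+0.055)^2 = 239,785.4548 / 1.113025 = 215,435.8211

£215,435.82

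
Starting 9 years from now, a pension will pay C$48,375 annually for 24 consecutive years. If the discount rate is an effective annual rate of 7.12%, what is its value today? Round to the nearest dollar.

Value one period before first payment (t=8): 48375 × [1 − (1+0.0712)^(−24)] / 0.0712 = 48375 × 11.349524 = 549,033.2077
Discount back 8 years: 549,033.2077 × (1+0.0712)^(−8) = 549,033.2077 × 0.576814 = 316,689.8184

C$316,690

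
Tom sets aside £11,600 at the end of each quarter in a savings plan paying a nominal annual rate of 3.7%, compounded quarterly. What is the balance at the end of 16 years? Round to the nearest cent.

£1,006,613.88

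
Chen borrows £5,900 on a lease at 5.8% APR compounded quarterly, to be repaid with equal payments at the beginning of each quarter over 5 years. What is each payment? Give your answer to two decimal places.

Periodic rate i = 0.058/4 = 0.0145; n = 5 × 4 = 20 periods.
PMT = 5900 / ( [1 − (1+0.0145)^(−20)] / 0.0145 × (1+i) ) = 5900 / 17.503737 = 337.0709

£337.07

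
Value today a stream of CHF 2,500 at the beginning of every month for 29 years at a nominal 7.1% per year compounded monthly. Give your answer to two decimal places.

i = 0.071/12 = 0.00591667 per month; n = 29·12 = 348.
PV = 2500 × [1 − (1+0.00591667)^(−348)] / 0.00591667 × (1+i) = 2500 × 148.191431 = 370,478.5781
(Beginning-of-period payments → annuity-due factor ×(1+i).)

CHF 370,478.58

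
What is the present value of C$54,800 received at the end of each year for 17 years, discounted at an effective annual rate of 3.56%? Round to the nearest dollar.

C$690,017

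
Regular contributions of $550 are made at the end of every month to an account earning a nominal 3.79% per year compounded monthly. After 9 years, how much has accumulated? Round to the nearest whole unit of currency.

With 12 periods per year: i = 0.00315833, n = 108.
FV = 550 × [(1+0.00315833)^108 − 1] / 0.00315833 = 550 × 128.465878 = 70,656.2329

$70,656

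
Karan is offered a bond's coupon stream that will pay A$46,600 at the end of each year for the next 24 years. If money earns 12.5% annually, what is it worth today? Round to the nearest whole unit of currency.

PV = PMT · [1 − (1+i)^(−n)] / i = 46600 · 7.526381 = 350,729.3377

A$350,729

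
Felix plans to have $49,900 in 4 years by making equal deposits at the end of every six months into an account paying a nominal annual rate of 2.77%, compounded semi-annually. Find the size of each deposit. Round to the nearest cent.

$5,941.37

Periodic rate i = 0.0277/2 = 0.01385; n = 4 × 2 = 8 periods.
FV-annuity factor = 8.398730; PMT = 49900 / 8.398730 = 5,941.3744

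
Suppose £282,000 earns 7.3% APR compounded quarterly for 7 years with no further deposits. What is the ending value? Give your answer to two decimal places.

£467,921.32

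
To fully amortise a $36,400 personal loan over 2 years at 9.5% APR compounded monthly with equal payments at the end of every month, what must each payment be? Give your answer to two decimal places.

$1,671.29

Periodic rate i = 0.095/12 = 0.00791667; n = 2 × 12 = 24 periods.
PMT = 36400 / ( [1 − (1+0.00791667)^(−24)] / 0.00791667 ) = 36400 / 21.779615 = 1,671.2875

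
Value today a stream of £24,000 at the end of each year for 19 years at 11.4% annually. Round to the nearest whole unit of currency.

£183,456

PV = PMT · [1 − (1+i)^(−n)] / i = 24000 · 7.644014 = 183,456.3464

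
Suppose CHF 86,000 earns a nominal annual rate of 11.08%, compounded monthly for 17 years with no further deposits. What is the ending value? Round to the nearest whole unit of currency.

CHF 560,766

Periodic rate i = 0.1108/12 = 0.00923333; n = 17 × 12 = 204 periods.
FV = 86,000 × (1 + 0.00923333)^204 = 560,766.4470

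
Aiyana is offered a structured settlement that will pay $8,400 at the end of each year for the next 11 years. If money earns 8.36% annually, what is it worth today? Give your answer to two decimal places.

$58,933.92

PV = 8400 × [1 − (1+0.0836)^(−11)] / 0.0836 = 8400 × 7.015943 = 58,933.9199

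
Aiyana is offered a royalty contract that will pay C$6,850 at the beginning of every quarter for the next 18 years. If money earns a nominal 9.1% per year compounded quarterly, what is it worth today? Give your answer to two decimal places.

Periodic rate i = 0.091/4 = 0.02275; n = 18 × 4 = 72 periods.
PV = PMT · [1 − (1+i)^(−n)] / i × (1+i) = 6850 · 36.056148 = 246,984.6125
(Beginning-of-period payments → annuity-due factor ×(1+i).)

C$246,984.61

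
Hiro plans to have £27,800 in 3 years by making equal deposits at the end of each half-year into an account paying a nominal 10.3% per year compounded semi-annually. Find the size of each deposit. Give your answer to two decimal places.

£4,071.69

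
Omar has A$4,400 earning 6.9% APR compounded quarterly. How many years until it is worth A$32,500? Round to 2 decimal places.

29.23 years

Periodic rate i = 0.069/4 = 0.01725.
(1+i)^n = 32500/4400 = 7.38636, so n = ln 7.38636 / ln 1.01725 = 116.9179 quarters
= 116.9179/4 years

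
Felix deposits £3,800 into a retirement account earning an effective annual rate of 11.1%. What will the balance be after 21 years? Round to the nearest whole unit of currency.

£34,656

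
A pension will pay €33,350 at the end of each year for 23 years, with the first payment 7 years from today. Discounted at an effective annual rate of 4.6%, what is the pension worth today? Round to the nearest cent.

PV at t=6 (ordinary 23-year annuity): 33350 × a(23|0.046) = 33350 × 14.012086 = 467,303.0595
Discount back 6 years: 467,303.0595 × (1+0.046)^(−6) = 467,303.0595 × 0.763501 = 356,786.5854

€356,786.59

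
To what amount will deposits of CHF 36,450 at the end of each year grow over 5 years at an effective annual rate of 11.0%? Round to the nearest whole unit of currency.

FV = 36450 × [(1+0.11)^5 − 1] / 0.11 = 36450 × 6.227801 = 227,003.3614

CHF 227,003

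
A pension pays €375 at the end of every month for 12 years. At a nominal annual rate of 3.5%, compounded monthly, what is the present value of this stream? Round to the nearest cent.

Periodic rate i = 0.035/12 = 0.00291667; n = 12 × 12 = 144 periods.
PV = 375 × [1 − (1+0.00291667)^(−144)] / 0.00291667 = 375 × 117.446193 = 44,042.3225

€44,042.32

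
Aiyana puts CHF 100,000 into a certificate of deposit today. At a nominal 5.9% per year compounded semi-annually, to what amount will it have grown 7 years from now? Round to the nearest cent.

CHF 150,234.24

i = 0.059/2 = 0.0295 per half-year; n = 7·2 = 14.
FV = 100,000 × (1 + 0.0295)^14 = 150,234.2362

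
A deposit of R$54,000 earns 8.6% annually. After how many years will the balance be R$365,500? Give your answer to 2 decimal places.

n = ln(365500/54000) / ln(1+0.086) = ln(6.76852) / 0.082501 = 23.1788 years

23.18 years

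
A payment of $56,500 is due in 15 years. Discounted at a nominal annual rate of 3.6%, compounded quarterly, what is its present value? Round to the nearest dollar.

$33,005

With 4 periods per year: i = 0.009, n = 60.
Discount factor = (1+0.009)^(−60) = 0.584158; PV = 56,500 × 0.584158 = 33,004.9040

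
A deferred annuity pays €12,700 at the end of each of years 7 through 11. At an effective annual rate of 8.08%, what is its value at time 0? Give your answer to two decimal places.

€31,745.66

PV at t=6 (ordinary 5-year annuity): 12700 × a(5|0.0808) = 12700 × 3.984306 = 50,600.6807
PV₀ = 50,600.6807 / (1+0.0808)^6 = 50,600.6807 / 1.593940 = 31,745.6587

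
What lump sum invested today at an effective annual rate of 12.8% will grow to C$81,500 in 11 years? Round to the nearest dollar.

PV = 81,500 / (1 + 0.128)^11 = 81,500 / 3.761838 = 21,664.9411

C$21,665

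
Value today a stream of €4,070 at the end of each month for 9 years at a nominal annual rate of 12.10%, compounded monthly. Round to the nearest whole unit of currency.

With 12 periods per year: i = 0.0100833, n = 108.
Annuity factor a(108|0.0100833) = 65.613881; PV = 4070 × 65.613881 = 267,048.4959

€267,048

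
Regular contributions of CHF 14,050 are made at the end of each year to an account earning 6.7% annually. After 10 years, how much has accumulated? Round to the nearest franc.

CHF 191,392

FV = PMT · [(1+i)^n − 1] / i = 14050 · 13.622213 = 191,392.0922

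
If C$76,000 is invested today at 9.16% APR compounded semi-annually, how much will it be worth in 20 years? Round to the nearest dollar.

C$455,784

Periodic rate i = 0.0916/2 = 0.0458; n = 20 × 2 = 40 periods.
FV = PV·(1+i)^n = 76,000 × 5.997158 = 455,784.0174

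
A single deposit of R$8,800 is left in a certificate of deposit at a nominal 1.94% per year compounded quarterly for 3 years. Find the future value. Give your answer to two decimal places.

Periodic rate i = 0.0194/4 = 0.00485; n = 3 × 4 = 12 periods.
FV = 8,800 × (1 + 0.00485)^12 = 9,326.0452

R$9,326.05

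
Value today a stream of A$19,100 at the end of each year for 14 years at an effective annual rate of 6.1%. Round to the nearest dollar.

A$176,440

PV = PMT · [1 − (1+i)^(−n)] / i = 19100 · 9.237699 = 176,440.0452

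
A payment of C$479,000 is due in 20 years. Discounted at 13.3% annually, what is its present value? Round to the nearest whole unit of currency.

PV = 479,000 / (1 + 0.133)^20 = 479,000 / 12.150613 = 39,421.8786

C$39,422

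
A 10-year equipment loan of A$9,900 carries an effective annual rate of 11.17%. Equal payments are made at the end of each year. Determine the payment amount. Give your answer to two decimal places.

A$1,693.04

PMT = 9900 / ( [1 − (1+0.1117)^(−10)] / 0.1117 ) = 9900 / 5.847486 = 1,693.0353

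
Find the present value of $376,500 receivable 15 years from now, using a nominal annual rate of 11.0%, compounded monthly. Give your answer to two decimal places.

With 12 periods per year: i = 0.00916667, n = 180.
PV = 376,500 / (1 + 0.00916667)^180 = 376,500 / 5.167988 = 72,852.3396

$72,852.34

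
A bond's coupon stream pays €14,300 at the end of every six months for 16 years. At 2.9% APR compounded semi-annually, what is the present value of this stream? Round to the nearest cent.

Periodic rate i = 0.029/2 = 0.0145; n = 16 × 2 = 32 periods.
PV = 14300 × [1 − (1+0.0145)^(−32)] / 0.0145 = 14300 × 25.457794 = 364,046.4590

€364,046.46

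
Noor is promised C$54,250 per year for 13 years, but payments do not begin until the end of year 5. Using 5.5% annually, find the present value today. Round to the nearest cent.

C$399,250.62

PV at t=4 (ordinary 13-year annuity): 54250 × a(13|0.055) = 54250 × 9.117079 = 494,601.5102
PV₀ = 494,601.5102 / (1+0.055)^4 = 494,601.5102 / 1.238825 = 399,250.6203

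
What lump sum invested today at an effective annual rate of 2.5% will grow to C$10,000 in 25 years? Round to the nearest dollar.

Discount factor = (1+0.025)^(−25) = 0.539391; PV = 10,000 × 0.539391 = 5,393.9059

C$5,394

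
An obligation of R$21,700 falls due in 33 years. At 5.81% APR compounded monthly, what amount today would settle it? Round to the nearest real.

R$3,205

With 12 periods per year: i = 0.00484167, n = 396.
Discount factor = (1+0.00484167)^(−396) = 0.147685; PV = 21,700 × 0.147685 = 3,204.7651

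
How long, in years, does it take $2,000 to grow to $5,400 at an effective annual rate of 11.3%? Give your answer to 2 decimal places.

9.28 years

n = ln(5400/2000) / ln(1+0.113) = ln(2.70000) / 0.107059 = 9.2776 years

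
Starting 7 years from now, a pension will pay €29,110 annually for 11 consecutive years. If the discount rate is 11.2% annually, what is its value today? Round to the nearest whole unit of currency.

€94,706

Value one period before first payment (t=6): 29110 × [1 − (1+0.112)^(−11)] / 0.112 = 29110 × 6.151230 = 179,062.2969
PV₀ = 179,062.2969 / (1+0.112)^6 = 179,062.2969 / 1.890727 = 94,705.5493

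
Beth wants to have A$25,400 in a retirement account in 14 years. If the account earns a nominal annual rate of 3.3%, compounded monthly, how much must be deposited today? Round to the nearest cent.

A$16,012.72

With 12 periods per year: i = 0.00275, n = 168.
Discount factor = (1+0.00275)^(−168) = 0.630422; PV = 25,400 × 0.630422 = 16,012.7177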